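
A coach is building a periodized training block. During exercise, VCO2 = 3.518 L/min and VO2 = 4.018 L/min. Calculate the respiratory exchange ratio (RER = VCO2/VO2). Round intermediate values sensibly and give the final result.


RER = VCO2 / VO2
= 3.518 / 4.018
= 0.8756

0.8756


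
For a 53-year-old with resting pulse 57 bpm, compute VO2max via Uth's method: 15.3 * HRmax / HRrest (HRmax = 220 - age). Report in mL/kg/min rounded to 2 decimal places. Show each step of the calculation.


Step 1: HRmax = 220 - 53 = 167 bpm
Step 2: Ratio = 167 / 57 = 2.9298
Step 3: VO2max = 15.3 * 2.9298 = 44.83 mL/kg/min

44.83 mL/kg/min


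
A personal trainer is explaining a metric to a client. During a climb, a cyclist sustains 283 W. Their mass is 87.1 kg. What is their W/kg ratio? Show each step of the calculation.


Power-to-weight = 283 W / 87.1 kg
= 3.249 W/kg

3.249 W/kg


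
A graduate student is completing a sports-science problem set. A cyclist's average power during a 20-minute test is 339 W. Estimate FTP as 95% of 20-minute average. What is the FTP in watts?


FTP = 20-min power * 0.95
= 339 * 0.95
= 322.05 W

322.05 W


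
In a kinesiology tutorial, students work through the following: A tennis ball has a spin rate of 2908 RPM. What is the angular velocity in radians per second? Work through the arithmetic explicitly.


Convert RPM to rad/s: multiply by 2*pi and divide by 60
omega = 2908 * 2 * pi / 60
= 304.525 rad/s

304.525 rad/s


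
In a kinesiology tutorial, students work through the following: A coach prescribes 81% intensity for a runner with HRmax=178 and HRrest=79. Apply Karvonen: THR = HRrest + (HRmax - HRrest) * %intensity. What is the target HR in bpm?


Heart rate reserve = 178 - 79 = 99
Intensity fraction = 81 / 100 = 0.81
THR = 79 + 99 * 0.81 = 159.19 bpm

159.19 bpm


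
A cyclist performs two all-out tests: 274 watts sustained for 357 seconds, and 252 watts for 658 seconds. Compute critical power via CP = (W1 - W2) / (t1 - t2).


W1 = P1 * t1 = 274 * 357 = 97818 J
W2 = P2 * t2 = 252 * 658 = 165816 J
CP = (97818 - 165816) / (357 - 658)
= 225.91 W

225.91 W


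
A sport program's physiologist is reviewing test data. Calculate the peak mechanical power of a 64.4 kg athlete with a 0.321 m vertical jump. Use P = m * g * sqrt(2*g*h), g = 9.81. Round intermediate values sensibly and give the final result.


First, sqrt(2gh) = sqrt(2 * 9.81 * 0.321)
= sqrt(6.29802) = 2.509586 m/s
Power = 64.4 * 9.81 * 2.509586 = 1585.47 W

1585.47 W


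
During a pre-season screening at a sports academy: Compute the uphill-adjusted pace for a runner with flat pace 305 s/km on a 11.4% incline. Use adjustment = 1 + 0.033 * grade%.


Adjustment factor = 1 + 0.033 * 11.4 = 1.3762
Grade-adjusted pace = 305 * 1.3762 = 419.74 s/km

419.74 s/km


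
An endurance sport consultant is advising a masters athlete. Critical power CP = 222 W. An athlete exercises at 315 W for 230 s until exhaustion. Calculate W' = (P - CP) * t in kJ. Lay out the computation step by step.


P - CP = 315 - 222 = 93 W
W' = 93 * 230 = 21390 J
= 21390 / 1000 = 21.39 kJ

21.39 kJ


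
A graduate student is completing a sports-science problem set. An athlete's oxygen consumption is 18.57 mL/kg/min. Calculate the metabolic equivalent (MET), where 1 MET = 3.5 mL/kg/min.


MET = VO2 / 3.5
= 18.57 / 3.5
= 5.31 METs

5.31 METs


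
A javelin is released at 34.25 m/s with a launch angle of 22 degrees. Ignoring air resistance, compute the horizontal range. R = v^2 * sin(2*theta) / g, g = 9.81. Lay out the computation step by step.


Launch speed squared = 1173.0625
sin(2 * 22 deg) = 0.694658
Range = 1173.0625 * 0.694658 / 9.81
= 83.066 m

83.066 m


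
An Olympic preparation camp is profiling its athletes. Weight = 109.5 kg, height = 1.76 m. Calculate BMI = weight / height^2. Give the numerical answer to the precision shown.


height^2 = 1.76^2 = 3.0976
BMI = 109.5 / 3.0976 = 35.35 kg/m^2

35.35 kg/m^2


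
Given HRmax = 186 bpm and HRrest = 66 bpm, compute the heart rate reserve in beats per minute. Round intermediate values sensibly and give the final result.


Heart rate reserve = maximum HR minus resting HR
HRR = 186 - 66 = 120 bpm

120 bpm


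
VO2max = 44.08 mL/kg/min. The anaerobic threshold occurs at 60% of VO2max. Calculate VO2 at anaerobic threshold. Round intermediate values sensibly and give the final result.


AT fraction = 60 / 100 = 0.6
AT VO2 = 44.08 * 0.6
= 26.45 mL/kg/min

26.45 mL/kg/min


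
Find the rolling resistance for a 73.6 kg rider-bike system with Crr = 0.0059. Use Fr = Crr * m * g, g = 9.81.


m * g = 73.6 * 9.81 = 722.016 N
Fr = 0.0059 * 722.016 = 4.26 N

4.26 N


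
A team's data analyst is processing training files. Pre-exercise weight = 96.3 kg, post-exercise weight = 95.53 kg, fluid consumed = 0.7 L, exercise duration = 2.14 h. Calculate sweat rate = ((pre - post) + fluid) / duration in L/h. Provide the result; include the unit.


Weight loss = 96.3 - 95.53 = 0.77 kg (approx L)
Total sweat = 0.77 + 0.7 = 1.47 L
Sweat rate = 1.47 / 2.14 = 0.687 L/h

0.687 L/h


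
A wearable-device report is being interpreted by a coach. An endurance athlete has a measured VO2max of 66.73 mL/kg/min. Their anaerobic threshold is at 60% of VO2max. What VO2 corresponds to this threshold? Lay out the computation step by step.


Anaerobic threshold VO2 = VO2max * 60%
= 66.73 * 0.6
= 40.04 mL/kg/min

40.04 mL/kg/min


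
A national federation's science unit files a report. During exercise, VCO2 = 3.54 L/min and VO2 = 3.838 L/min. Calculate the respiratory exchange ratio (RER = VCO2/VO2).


RER = VCO2 / VO2
= 3.54 / 3.838
= 0.9224

0.9224


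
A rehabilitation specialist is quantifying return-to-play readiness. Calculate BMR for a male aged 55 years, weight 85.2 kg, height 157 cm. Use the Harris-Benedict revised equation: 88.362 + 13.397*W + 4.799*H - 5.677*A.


Substituting values:
W term = 13.397 * 85.2 = 1141.4244
H term = 4.799 * 157 = 753.443
A term = 5.677 * 55 = 312.235
BMR = 1670.99 kcal/day

1670.99 kcal/day


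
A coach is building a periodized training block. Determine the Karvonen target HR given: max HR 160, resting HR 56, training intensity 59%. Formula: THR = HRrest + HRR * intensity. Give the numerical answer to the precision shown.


HRR = HRmax - HRrest = 160 - 56 = 104
THR = 56 + 104 * 0.59
= 117.36 bpm

117.36 bpm


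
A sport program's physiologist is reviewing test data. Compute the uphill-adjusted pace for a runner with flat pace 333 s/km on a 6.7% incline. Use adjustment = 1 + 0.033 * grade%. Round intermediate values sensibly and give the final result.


Adjustment factor = 1 + 0.033 * 6.7 = 1.2211
Grade-adjusted pace = 333 * 1.2211 = 406.63 s/km

406.63 s/km


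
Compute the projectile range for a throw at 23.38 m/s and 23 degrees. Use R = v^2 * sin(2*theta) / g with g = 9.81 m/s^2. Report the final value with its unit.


Two times the angle = 46 degrees
sin(46) = 0.71934
R = 546.6244 * 0.71934 / 9.81 = 40.082 m

40.082 m


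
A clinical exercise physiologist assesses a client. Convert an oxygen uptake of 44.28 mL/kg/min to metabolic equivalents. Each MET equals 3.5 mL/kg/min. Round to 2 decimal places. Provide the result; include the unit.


One MET = 3.5 mL/kg/min
Number of METs = 44.28 / 3.5
= 12.65 METs

12.65 METs


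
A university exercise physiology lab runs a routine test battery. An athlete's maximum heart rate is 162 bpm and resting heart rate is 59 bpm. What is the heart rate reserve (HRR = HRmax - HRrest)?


HRR = HRmax - HRrest
= 162 - 59
= 103 bpm

103 bpm


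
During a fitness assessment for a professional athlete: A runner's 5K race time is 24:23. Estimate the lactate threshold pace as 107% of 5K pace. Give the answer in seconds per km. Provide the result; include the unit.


Total race time = 24*60 + 23 = 1463 seconds
5K pace = 1463 / 5 = 292.6 sec/km
LT pace = 292.6 * 1.07 = 313.08 sec/km

313.08 s/km


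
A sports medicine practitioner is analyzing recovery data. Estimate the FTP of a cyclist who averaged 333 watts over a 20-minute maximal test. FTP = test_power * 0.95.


FTP = 333 * 0.95 = 316.35 W

316.35 W


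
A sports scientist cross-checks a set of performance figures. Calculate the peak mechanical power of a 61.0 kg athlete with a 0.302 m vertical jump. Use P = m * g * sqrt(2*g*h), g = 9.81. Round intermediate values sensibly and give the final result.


First, sqrt(2gh) = sqrt(2 * 9.81 * 0.302)
= sqrt(5.92524) = 2.434182 m/s
Power = 61.0 * 9.81 * 2.434182 = 1456.64 W

1456.64 W


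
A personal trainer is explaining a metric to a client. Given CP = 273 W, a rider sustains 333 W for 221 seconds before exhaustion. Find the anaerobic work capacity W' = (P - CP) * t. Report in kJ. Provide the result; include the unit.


Excess power = 333 - 273 = 60 W
Work above CP = 60 * 221 = 13260 J
W' = 13.26 kJ

13.26 kJ


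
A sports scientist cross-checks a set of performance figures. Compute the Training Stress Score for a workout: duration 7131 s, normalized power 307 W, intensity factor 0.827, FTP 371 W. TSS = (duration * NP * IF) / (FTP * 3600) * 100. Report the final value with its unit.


Product = 7131 * 307 * 0.827 = 1810482.459
Base = 371 * 3600 = 1335600
TSS = 1810482.459 / 1335600 * 100 = 135.56

135.56 TSS


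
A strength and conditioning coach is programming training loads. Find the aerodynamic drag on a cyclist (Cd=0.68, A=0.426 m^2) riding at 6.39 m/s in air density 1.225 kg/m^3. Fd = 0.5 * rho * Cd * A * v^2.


Fd = 0.5 * 1.225 * 0.68 * 0.426 * 6.39^2
= 0.5 * 1.225 * 0.68 * 0.426 * 40.8321
= 7.245 N

7.245 N


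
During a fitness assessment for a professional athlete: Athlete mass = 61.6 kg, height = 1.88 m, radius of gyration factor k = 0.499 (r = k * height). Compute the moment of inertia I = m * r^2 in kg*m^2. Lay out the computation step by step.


r = k * height = 0.499 * 1.88 = 0.93812 m
r^2 = 0.93812^2 = 0.880069
I = 61.6 * 0.880069 = 54.212 kg*m^2

54.212 kg*m^2


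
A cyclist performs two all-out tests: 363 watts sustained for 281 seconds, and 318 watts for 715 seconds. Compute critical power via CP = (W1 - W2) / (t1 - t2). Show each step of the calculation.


W1 = P1 * t1 = 363 * 281 = 102003 J
W2 = P2 * t2 = 318 * 715 = 227370 J
CP = (102003 - 227370) / (281 - 715)
= 288.86 W

288.86 W


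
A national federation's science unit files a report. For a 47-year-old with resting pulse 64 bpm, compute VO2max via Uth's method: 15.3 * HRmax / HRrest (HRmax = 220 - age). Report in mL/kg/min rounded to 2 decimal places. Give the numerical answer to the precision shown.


Step 1: HRmax = 220 - 47 = 173 bpm
Step 2: Ratio = 173 / 64 = 2.7031
Step 3: VO2max = 15.3 * 2.7031 = 41.36 mL/kg/min

41.36 mL/kg/min


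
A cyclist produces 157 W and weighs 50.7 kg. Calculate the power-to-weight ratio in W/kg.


P/W = power / mass
= 157 / 50.7
= 3.097 W/kg

3.097 W/kg


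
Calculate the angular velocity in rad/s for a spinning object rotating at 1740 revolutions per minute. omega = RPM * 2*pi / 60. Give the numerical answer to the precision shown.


omega = RPM * 2*pi / 60
= 1740 * 6.28318531 / 60
= 182.212 rad/s

182.212 rad/s


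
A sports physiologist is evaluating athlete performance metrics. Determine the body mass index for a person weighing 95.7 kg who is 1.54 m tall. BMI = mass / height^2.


BMI = mass / height^2
= 95.7 / 1.54^2
= 95.7 / 2.3716
= 40.35 kg/m^2

40.35 kg/m^2


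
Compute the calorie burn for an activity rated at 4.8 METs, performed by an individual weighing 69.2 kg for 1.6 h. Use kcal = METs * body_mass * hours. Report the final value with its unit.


Product of METs and mass = 4.8 * 69.2 = 332.16
Total kcal = 332.16 * 1.6 = 531.46 kcal

531.46 kcal


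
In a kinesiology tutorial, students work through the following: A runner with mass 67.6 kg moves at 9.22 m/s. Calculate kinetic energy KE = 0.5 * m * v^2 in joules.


v^2 = 9.22^2 = 85.0084
KE = 0.5 * 67.6 * 85.0084
= 2873.28 J

2873.28 J


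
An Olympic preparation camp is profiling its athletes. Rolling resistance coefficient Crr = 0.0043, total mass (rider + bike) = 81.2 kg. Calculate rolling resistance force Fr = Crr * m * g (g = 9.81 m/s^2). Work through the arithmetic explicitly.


Fr = Crr * m * g
= 0.0043 * 81.2 * 9.81
= 3.425 N

3.425 N


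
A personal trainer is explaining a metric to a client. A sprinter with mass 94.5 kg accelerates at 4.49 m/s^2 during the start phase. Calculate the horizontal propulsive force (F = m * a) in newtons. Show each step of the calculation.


F = m * a
= 94.5 * 4.49
= 424.31 N

424.31 N


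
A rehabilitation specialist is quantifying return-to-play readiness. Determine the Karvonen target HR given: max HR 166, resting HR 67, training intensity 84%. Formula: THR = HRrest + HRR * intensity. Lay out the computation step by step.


HRR = HRmax - HRrest = 166 - 67 = 99
THR = 67 + 99 * 0.84
= 150.16 bpm

150.16 bpm


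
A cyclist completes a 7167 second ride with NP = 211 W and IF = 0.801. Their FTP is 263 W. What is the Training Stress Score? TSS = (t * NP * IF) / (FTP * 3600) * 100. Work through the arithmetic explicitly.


t * NP * IF = 7167 * 211 * 0.801 = 1211301.837
FTP * 3600 = 946800
TSS = (1211301.837 / 946800) * 100 = 127.94

127.94 TSS


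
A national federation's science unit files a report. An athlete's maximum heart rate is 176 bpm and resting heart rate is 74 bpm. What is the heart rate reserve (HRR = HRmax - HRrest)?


HRR = HRmax - HRrest
= 176 - 74
= 102 bpm

102 bpm


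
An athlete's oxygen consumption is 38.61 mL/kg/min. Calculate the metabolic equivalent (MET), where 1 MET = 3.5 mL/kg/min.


MET = VO2 / 3.5
= 38.61 / 3.5
= 11.03 METs

11.03 METs


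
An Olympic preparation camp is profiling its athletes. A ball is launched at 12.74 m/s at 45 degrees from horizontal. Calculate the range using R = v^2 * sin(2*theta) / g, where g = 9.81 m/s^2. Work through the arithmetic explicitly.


sin(2 * 45) = sin(90) = 1.0
v^2 = 12.74^2 = 162.3076
R = 162.3076 * 1.0 / 9.81
= 16.545 m

16.545 m


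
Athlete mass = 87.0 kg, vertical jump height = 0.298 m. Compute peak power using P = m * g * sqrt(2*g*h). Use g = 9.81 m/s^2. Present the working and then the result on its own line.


sqrt(2 * 9.81 * 0.298) = sqrt(5.84676) = 2.418007 m/s
P = 87.0 * 9.81 * 2.418007
= 2063.7 W

2063.7 W


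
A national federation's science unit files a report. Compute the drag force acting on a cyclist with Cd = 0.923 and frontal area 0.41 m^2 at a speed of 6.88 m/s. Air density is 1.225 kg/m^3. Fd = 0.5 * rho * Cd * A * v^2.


Step 1: v^2 = 47.3344
Step 2: Fd = 0.5 * 1.225 * 0.923 * 0.41 * 47.3344
= 10.972 N

10.972 N


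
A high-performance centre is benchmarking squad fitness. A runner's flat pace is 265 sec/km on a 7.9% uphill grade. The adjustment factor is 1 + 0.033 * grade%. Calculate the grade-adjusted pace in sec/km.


Factor = 1 + 0.033 * 7.9 = 1.2607
Adjusted pace = 265 * 1.2607
= 334.09 sec/km

334.09 s/km


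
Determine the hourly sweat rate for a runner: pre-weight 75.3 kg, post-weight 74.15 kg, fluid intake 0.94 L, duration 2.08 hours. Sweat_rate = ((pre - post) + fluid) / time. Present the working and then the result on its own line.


Mass lost = 75.3 - 74.15 = 1.15 kg
Add fluid consumed: 1.15 + 0.94 = 2.09 L total sweat
Sweat rate = 2.09 / 2.08 = 1.005 L/h

1.005 L/h


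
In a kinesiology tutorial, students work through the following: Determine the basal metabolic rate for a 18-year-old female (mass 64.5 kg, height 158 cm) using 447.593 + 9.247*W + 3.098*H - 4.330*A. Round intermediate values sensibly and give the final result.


BMR = 447.593 + 9.247*64.5 + 3.098*158 - 4.330*18
= 1455.57 kcal/day

1455.57 kcal/day


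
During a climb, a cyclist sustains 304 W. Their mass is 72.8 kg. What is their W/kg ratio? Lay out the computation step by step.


Power-to-weight = 304 W / 72.8 kg
= 4.176 W/kg

4.176 W/kg


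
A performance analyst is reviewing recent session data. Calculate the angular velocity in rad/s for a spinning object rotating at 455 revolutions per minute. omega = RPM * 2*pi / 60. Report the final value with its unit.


omega = RPM * 2*pi / 60
= 455 * 6.28318531 / 60
= 47.647 rad/s

47.647 rad/s


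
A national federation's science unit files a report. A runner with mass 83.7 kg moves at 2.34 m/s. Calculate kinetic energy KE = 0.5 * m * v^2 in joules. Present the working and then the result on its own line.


v^2 = 2.34^2 = 5.4756
KE = 0.5 * 83.7 * 5.4756
= 229.15 J

229.15 J


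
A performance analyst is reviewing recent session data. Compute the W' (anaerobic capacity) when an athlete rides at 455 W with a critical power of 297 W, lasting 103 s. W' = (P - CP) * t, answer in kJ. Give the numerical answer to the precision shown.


Above-CP power = 158 W
Duration = 103 s
W' = 158 * 103 = 16274 J
Convert: 16274 / 1000 = 16.274 kJ

16.274 kJ


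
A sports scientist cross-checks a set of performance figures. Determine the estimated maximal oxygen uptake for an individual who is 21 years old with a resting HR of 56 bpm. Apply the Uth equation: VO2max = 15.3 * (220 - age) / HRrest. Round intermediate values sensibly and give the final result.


HRmax = 220 - 21 = 199
VO2max = 15.3 * (199 / 56)
= 15.3 * 3.5536
= 54.37 mL/kg/min

54.37 mL/kg/min


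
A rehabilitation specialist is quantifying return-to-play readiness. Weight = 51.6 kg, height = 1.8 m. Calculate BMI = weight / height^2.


height^2 = 1.8^2 = 3.24
BMI = 51.6 / 3.24 = 15.93 kg/m^2

15.93 kg/m^2


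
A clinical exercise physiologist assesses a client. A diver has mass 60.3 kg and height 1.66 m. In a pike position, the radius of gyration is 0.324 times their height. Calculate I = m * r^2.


r = 0.324 * 1.66 = 0.53784 m
I = m * r^2 = 60.3 * 0.289272 = 17.443 kg*m^2

17.443 kg*m^2


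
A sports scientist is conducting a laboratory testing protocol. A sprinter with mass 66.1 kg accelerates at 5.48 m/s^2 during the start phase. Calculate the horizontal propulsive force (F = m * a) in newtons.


F = m * a
= 66.1 * 5.48
= 362.23 N

362.23 N


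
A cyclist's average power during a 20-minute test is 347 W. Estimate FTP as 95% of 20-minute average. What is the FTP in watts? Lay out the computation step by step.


FTP = 20-min power * 0.95
= 347 * 0.95
= 329.65 W

329.65 W


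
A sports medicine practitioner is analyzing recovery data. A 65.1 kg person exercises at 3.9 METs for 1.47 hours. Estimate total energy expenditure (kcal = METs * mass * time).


Energy = METs * mass(kg) * time(h)
= 3.9 * 65.1 * 1.47
= 373.22 kcal

373.22 kcal


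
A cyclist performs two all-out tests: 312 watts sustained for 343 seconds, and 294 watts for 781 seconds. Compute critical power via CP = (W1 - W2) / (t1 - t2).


W1 = P1 * t1 = 312 * 343 = 107016 J
W2 = P2 * t2 = 294 * 781 = 229614 J
CP = (107016 - 229614) / (343 - 781)
= 279.9 W

279.9 W


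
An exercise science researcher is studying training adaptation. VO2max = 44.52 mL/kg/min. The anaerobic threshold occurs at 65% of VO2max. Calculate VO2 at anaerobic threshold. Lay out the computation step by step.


AT fraction = 65 / 100 = 0.65
AT VO2 = 44.52 * 0.65
= 28.94 mL/kg/min

28.94 mL/kg/min


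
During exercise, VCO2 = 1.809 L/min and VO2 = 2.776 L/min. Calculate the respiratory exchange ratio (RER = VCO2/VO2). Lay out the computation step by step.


RER = VCO2 / VO2
= 1.809 / 2.776
= 0.6517

0.6517


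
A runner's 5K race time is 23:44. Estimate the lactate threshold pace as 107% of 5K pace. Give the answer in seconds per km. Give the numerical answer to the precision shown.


Total race time = 23*60 + 44 = 1424 seconds
5K pace = 1424 / 5 = 284.8 sec/km
LT pace = 284.8 * 1.07 = 304.74 sec/km

304.74 s/km


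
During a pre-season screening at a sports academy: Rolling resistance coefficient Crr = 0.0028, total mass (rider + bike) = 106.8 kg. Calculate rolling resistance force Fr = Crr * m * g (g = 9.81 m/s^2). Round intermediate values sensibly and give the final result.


Fr = Crr * m * g
= 0.0028 * 106.8 * 9.81
= 2.934 N

2.934 N


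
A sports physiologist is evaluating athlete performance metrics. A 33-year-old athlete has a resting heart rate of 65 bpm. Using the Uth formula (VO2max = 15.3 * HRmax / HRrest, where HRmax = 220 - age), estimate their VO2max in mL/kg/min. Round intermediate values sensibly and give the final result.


HRmax = 220 - 33 = 187 bpm
Ratio = HRmax / HRrest = 187 / 65 = 2.8769
VO2max = 15.3 * 2.8769 = 44.02 mL/kg/min

44.02 mL/kg/min


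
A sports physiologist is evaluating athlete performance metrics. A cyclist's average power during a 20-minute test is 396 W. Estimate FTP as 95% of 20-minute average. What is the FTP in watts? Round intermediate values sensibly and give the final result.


FTP = 20-min power * 0.95
= 396 * 0.95
= 376.2 W

376.2 W


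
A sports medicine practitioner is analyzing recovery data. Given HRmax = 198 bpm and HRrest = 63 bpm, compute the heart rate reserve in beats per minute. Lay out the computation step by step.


Heart rate reserve = maximum HR minus resting HR
HRR = 198 - 63 = 135 bpm

135 bpm


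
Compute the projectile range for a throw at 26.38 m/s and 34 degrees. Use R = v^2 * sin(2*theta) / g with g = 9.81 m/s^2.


Two times the angle = 68 degrees
sin(68) = 0.927184
R = 695.9044 * 0.927184 / 9.81 = 65.773 m

65.773 m


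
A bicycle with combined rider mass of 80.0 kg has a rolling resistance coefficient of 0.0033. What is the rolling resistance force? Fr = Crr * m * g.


Fr = 0.0033 * 80.0 * 9.81
= 0.264 * 9.81
= 2.59 N

2.59 N


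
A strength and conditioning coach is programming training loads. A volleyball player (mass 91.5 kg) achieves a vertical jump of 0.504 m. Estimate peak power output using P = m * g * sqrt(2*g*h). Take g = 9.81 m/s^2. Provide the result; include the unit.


2 * g * h = 2 * 9.81 * 0.504 = 9.88848
sqrt(9.88848) = 3.144595 m/s
P = 91.5 * 9.81 * 3.144595 = 2822.64 W

2822.64 W


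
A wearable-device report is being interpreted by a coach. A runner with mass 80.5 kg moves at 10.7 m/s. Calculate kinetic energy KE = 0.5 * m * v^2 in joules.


v^2 = 10.7^2 = 114.49
KE = 0.5 * 80.5 * 114.49
= 4608.22 J

4608.22 J


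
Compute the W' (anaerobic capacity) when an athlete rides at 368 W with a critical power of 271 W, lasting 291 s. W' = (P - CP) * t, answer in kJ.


Above-CP power = 97 W
Duration = 291 s
W' = 97 * 291 = 28227 J
Convert: 28227 / 1000 = 28.227 kJ

28.227 kJ


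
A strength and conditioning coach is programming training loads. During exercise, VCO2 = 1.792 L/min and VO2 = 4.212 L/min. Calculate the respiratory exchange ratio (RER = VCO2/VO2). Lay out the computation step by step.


RER = VCO2 / VO2
= 1.792 / 4.212
= 0.4255

0.4255


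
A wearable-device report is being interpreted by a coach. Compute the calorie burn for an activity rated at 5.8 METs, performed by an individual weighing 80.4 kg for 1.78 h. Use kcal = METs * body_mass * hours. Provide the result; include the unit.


Product of METs and mass = 5.8 * 80.4 = 466.32
Total kcal = 466.32 * 1.78 = 830.05 kcal

830.05 kcal


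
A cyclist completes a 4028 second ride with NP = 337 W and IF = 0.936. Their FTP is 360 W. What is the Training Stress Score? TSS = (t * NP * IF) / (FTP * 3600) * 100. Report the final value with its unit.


t * NP * IF = 4028 * 337 * 0.936 = 1270560.096
FTP * 3600 = 1296000
TSS = (1270560.096 / 1296000) * 100 = 98.04

98.04 TSS


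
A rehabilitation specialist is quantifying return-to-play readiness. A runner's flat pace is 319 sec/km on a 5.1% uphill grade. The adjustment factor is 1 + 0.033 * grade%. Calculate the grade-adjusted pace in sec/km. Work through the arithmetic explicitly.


Factor = 1 + 0.033 * 5.1 = 1.1683
Adjusted pace = 319 * 1.1683
= 372.69 sec/km

372.69 s/km


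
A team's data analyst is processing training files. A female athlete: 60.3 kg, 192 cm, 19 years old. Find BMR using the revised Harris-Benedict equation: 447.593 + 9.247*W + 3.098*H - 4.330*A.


Intercept = 447.593
Weight contribution = 9.247 * 60.3 = 557.5941
Height contribution = 3.098 * 192 = 594.816
Age contribution = 4.33 * 19 = 82.27
BMR = 447.593 + 557.5941 + 594.816 - 82.27
= 1517.73 kcal/day

1517.73 kcal/day


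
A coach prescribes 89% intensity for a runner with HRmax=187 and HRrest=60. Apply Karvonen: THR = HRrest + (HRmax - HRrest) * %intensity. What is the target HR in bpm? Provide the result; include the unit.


Heart rate reserve = 187 - 60 = 127
Intensity fraction = 89 / 100 = 0.89
THR = 60 + 127 * 0.89 = 173.03 bpm

173.03 bpm


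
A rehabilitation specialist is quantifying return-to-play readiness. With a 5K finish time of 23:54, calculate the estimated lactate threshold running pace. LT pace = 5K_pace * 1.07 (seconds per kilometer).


Race duration = 1434 s for 5 km
Average pace = 1434 / 5 = 286.8 s/km
LT pace = 286.8 * 1.07
= 306.88 s/km

306.88 s/km


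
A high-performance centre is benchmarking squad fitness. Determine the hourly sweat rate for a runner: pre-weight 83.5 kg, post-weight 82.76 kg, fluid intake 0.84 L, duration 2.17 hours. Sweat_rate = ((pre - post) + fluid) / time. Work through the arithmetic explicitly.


Mass lost = 83.5 - 82.76 = 0.74 kg
Add fluid consumed: 0.74 + 0.84 = 1.58 L total sweat
Sweat rate = 1.58 / 2.17 = 0.728 L/h

0.728 L/h


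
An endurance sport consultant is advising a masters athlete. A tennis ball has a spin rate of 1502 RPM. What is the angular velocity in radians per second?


Convert RPM to rad/s: multiply by 2*pi and divide by 60
omega = 1502 * 2 * pi / 60
= 157.289 rad/s

157.289 rad/s


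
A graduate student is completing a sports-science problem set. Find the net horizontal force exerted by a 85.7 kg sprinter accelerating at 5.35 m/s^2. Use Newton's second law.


Newton's second law: F = m * a
F = 85.7 * 5.35 = 458.5 N

458.5 N


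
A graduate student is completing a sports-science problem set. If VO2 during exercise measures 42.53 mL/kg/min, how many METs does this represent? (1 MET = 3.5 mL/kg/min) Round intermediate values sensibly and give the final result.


METs = VO2 / 3.5 = 42.53 / 3.5 = 12.15

12.15 METs


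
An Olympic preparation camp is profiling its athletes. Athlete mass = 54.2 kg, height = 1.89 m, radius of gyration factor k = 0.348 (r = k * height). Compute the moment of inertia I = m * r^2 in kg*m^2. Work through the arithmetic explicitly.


r = k * height = 0.348 * 1.89 = 0.65772 m
r^2 = 0.65772^2 = 0.432596
I = 54.2 * 0.432596 = 23.447 kg*m^2

23.447 kg*m^2


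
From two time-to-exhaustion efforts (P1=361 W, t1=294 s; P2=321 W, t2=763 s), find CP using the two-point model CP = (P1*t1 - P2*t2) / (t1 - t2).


Work in trial 1 = 106134 J
Work in trial 2 = 244923 J
Delta work = -138789 J
Delta time = -469 s
CP = -138789 / -469 = 295.93 W

295.93 W


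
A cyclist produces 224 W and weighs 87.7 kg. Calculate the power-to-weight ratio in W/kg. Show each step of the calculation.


P/W = power / mass
= 224 / 87.7
= 2.554 W/kg

2.554 W/kg


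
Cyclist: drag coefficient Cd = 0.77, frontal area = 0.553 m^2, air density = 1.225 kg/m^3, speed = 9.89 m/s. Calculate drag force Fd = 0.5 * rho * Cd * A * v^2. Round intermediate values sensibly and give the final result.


v^2 = 9.89^2 = 97.8121
Fd = 0.5 * 1.225 * 0.77 * 0.553 * 97.8121
= 25.51 N

25.51 N


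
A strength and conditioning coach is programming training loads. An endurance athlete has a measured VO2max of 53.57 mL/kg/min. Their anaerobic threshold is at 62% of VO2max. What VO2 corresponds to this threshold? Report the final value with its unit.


Anaerobic threshold VO2 = VO2max * 62%
= 53.57 * 0.62
= 33.21 mL/kg/min

33.21 mL/kg/min


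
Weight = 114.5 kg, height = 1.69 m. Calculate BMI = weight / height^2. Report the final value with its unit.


height^2 = 1.69^2 = 2.8561
BMI = 114.5 / 2.8561 = 40.09 kg/m^2

40.09 kg/m^2


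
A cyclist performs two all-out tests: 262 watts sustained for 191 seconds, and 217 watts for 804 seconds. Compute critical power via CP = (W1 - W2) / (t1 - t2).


W1 = P1 * t1 = 262 * 191 = 50042 J
W2 = P2 * t2 = 217 * 804 = 174468 J
CP = (50042 - 174468) / (191 - 804)
= 202.98 W

202.98 W


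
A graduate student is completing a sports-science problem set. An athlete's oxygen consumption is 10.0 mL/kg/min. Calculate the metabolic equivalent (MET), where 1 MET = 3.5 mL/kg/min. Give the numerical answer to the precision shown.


MET = VO2 / 3.5
= 10.0 / 3.5
= 2.86 METs

2.86 METs


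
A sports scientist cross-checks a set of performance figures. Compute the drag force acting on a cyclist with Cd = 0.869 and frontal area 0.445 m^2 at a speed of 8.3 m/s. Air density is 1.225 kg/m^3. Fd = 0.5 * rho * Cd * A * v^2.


Step 1: v^2 = 68.89
Step 2: Fd = 0.5 * 1.225 * 0.869 * 0.445 * 68.89
= 16.317 N

16.317 N


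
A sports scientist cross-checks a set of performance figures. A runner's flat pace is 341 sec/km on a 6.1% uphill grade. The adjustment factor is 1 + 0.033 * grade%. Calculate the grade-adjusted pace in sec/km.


Factor = 1 + 0.033 * 6.1 = 1.2013
Adjusted pace = 341 * 1.2013
= 409.64 sec/km

409.64 s/km


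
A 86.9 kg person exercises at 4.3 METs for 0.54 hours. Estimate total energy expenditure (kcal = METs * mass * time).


Energy = METs * mass(kg) * time(h)
= 4.3 * 86.9 * 0.54
= 201.78 kcal

201.78 kcal


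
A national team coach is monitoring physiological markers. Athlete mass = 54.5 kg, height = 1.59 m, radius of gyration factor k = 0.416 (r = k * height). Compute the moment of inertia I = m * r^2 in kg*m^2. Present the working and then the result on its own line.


r = k * height = 0.416 * 1.59 = 0.66144 m
r^2 = 0.66144^2 = 0.437503
I = 54.5 * 0.437503 = 23.844 kg*m^2

23.844 kg*m^2


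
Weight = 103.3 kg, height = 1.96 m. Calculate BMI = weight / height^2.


height^2 = 1.96^2 = 3.8416
BMI = 103.3 / 3.8416 = 26.89 kg/m^2

26.89 kg/m^2


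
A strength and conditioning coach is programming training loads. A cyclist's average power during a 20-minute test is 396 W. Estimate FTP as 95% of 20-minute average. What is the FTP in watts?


FTP = 20-min power * 0.95
= 396 * 0.95
= 376.2 W

376.2 W


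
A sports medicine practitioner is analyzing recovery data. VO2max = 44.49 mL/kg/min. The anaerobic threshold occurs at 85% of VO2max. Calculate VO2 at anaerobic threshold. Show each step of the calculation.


AT fraction = 85 / 100 = 0.85
AT VO2 = 44.49 * 0.85
= 37.82 mL/kg/min

37.82 mL/kg/min


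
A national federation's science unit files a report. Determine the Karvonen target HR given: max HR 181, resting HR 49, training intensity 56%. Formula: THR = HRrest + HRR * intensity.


HRR = HRmax - HRrest = 181 - 49 = 132
THR = 49 + 132 * 0.56
= 122.92 bpm

122.92 bpm


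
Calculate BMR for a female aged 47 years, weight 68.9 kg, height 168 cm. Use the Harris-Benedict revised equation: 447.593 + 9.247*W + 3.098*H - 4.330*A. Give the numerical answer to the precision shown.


Substituting values:
W term = 9.247 * 68.9 = 637.1183
H term = 3.098 * 168 = 520.464
A term = 4.330 * 47 = 203.51
BMR = 1401.67 kcal/day

1401.67 kcal/day


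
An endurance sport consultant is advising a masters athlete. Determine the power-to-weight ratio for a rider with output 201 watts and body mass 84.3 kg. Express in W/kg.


P/W = 201 / 84.3 = 2.384 W/kg

2.384 W/kg


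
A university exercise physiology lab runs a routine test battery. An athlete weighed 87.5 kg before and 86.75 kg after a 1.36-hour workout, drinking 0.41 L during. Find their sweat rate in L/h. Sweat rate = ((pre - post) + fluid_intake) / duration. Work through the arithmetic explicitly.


Body mass change = 0.75 kg
Total sweat loss = 0.75 + 0.41 = 1.16 L
Rate = 1.16 / 1.36 = 0.853 L/h

0.853 L/h


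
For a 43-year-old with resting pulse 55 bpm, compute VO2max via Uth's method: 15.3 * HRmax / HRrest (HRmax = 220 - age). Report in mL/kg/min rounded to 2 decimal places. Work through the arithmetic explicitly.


Step 1: HRmax = 220 - 43 = 177 bpm
Step 2: Ratio = 177 / 55 = 3.2182
Step 3: VO2max = 15.3 * 3.2182 = 49.24 mL/kg/min

49.24 mL/kg/min


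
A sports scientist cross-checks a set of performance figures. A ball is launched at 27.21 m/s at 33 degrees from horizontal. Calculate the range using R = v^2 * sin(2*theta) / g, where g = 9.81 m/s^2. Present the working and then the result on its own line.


sin(2 * 33) = sin(66) = 0.913545
v^2 = 27.21^2 = 740.3841
R = 740.3841 * 0.913545 / 9.81
= 68.947 m

68.947 m


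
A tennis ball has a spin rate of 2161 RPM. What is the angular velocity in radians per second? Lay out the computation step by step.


Convert RPM to rad/s: multiply by 2*pi and divide by 60
omega = 2161 * 2 * pi / 60
= 226.299 rad/s

226.299 rad/s


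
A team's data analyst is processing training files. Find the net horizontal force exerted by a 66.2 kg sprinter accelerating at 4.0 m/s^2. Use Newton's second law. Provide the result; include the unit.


Newton's second law: F = m * a
F = 66.2 * 4.0 = 264.8 N

264.8 N


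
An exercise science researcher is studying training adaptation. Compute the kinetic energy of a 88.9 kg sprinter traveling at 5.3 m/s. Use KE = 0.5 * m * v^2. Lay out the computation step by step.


Velocity squared = 28.09
KE = 0.5 * 88.9 * 28.09 = 1248.6 J

1248.6 J


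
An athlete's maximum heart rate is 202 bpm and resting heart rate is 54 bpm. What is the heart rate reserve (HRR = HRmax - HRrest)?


HRR = HRmax - HRrest
= 202 - 54
= 148 bpm

148 bpm


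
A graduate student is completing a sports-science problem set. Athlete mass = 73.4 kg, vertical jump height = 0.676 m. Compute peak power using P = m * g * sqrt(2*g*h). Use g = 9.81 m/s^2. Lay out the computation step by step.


sqrt(2 * 9.81 * 0.676) = sqrt(13.26312) = 3.641857 m/s
P = 73.4 * 9.81 * 3.641857
= 2622.33 W

2622.33 W


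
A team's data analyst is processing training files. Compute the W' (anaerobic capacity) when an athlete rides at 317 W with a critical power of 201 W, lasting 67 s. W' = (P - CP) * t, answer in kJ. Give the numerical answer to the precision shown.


Above-CP power = 116 W
Duration = 67 s
W' = 116 * 67 = 7772 J
Convert: 7772 / 1000 = 7.772 kJ

7.772 kJ


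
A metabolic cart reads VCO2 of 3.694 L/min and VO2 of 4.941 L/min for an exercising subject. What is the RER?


RER = VCO2 / VO2 = 3.694 / 4.941 = 0.7476

0.7476


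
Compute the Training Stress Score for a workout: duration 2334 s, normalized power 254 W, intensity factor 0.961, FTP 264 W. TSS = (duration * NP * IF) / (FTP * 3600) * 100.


Product = 2334 * 254 * 0.961 = 569715.396
Base = 264 * 3600 = 950400
TSS = 569715.396 / 950400 * 100 = 59.94

59.94 TSS


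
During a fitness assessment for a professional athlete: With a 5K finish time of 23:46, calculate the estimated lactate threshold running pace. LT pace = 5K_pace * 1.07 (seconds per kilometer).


Race duration = 1426 s for 5 km
Average pace = 1426 / 5 = 285.2 s/km
LT pace = 285.2 * 1.07
= 305.16 s/km

305.16 s/km


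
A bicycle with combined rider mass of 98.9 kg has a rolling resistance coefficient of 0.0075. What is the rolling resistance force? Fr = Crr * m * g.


Fr = 0.0075 * 98.9 * 9.81
= 0.74175 * 9.81
= 7.277 N

7.277 N


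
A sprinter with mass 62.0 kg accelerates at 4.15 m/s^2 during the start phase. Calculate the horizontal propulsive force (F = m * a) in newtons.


F = m * a
= 62.0 * 4.15
= 257.3 N

257.3 N


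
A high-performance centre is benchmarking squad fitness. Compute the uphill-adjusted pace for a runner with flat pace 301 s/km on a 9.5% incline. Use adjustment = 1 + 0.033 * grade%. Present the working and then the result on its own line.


Adjustment factor = 1 + 0.033 * 9.5 = 1.3135
Grade-adjusted pace = 301 * 1.3135 = 395.36 s/km

395.36 s/km


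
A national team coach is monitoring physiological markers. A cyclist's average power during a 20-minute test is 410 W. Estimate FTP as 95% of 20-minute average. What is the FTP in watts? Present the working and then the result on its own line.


FTP = 20-min power * 0.95
= 410 * 0.95
= 389.5 W

389.5 W


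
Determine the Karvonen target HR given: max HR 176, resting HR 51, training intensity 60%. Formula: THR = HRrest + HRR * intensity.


HRR = HRmax - HRrest = 176 - 51 = 125
THR = 51 + 125 * 0.6
= 126.0 bpm

126.0 bpm


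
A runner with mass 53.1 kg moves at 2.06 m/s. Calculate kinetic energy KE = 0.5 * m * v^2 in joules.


v^2 = 2.06^2 = 4.2436
KE = 0.5 * 53.1 * 4.2436
= 112.67 J

112.67 J


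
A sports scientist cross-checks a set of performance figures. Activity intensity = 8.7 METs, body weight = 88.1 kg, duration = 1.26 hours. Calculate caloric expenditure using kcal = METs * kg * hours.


kcal = 8.7 * 88.1 * 1.26
= 766.47 * 1.26
= 965.75 kcal

965.75 kcal


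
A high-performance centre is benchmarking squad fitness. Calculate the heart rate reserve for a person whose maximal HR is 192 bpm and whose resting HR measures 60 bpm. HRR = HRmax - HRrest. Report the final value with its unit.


HRmax = 192 bpm
HRrest = 60 bpm
HRR = 192 - 60 = 132 bpm

132 bpm


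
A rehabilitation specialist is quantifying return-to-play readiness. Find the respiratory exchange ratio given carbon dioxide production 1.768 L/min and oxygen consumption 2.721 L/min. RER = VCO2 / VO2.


VCO2 = 1.768 L/min
VO2 = 2.721 L/min
RER = 1.768 / 2.721 = 0.6498

0.6498


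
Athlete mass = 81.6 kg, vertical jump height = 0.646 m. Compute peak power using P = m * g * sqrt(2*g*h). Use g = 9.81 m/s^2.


sqrt(2 * 9.81 * 0.646) = sqrt(12.67452) = 3.560129 m/s
P = 81.6 * 9.81 * 3.560129
= 2849.87 W

2849.87 W


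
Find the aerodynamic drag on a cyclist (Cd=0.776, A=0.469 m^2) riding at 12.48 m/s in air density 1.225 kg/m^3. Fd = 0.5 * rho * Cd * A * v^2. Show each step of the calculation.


Fd = 0.5 * 1.225 * 0.776 * 0.469 * 12.48^2
= 0.5 * 1.225 * 0.776 * 0.469 * 155.7504
= 34.719 N

34.719 N


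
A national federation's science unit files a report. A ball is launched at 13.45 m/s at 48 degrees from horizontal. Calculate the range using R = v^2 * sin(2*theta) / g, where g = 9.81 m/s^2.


sin(2 * 48) = sin(96) = 0.994522
v^2 = 13.45^2 = 180.9025
R = 180.9025 * 0.994522 / 9.81
= 18.34 m

18.34 m


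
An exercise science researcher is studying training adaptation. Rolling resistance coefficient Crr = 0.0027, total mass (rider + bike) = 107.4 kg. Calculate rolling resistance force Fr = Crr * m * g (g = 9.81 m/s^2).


Fr = Crr * m * g
= 0.0027 * 107.4 * 9.81
= 2.845 N

2.845 N


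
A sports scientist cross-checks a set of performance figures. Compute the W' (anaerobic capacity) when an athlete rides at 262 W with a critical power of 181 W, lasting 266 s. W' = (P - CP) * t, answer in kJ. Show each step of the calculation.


Above-CP power = 81 W
Duration = 266 s
W' = 81 * 266 = 21546 J
Convert: 21546 / 1000 = 21.546 kJ

21.546 kJ


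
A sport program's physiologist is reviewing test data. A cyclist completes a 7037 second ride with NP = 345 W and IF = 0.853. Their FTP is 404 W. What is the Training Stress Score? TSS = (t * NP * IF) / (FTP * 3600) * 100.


t * NP * IF = 7037 * 345 * 0.853 = 2070883.545
FTP * 3600 = 1454400
TSS = (2070883.545 / 1454400) * 100 = 142.39

142.39 TSS


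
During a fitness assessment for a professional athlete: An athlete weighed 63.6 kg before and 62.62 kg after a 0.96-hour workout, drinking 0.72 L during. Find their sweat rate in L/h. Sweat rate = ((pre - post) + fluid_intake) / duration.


Body mass change = 0.98 kg
Total sweat loss = 0.98 + 0.72 = 1.7 L
Rate = 1.7 / 0.96 = 1.771 L/h

1.771 L/h


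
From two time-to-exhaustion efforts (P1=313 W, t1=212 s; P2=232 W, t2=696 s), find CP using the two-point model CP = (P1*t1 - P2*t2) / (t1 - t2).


Work in trial 1 = 66356 J
Work in trial 2 = 161472 J
Delta work = -95116 J
Delta time = -484 s
CP = -95116 / -484 = 196.52 W

196.52 W
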